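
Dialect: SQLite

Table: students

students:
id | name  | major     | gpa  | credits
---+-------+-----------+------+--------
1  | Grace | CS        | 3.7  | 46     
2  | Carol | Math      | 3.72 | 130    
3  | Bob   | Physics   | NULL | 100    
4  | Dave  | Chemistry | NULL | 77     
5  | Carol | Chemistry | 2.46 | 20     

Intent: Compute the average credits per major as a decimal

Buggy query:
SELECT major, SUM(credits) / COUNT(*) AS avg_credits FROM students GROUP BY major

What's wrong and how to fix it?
Bug: Both operands are integers, so '/' performs integer division and truncates

Fix: Cast one side to REAL so the division keeps the fractional part

Corrected query:
SELECT major, SUM(credits) * 1.0 / COUNT(*) AS avg_credits FROM students GROUP BY major

Result:
major     | avg_credits
----------+------------
CS        | 46         
Chemistry | 48.5       
Math      | 130        
Physics   | 100        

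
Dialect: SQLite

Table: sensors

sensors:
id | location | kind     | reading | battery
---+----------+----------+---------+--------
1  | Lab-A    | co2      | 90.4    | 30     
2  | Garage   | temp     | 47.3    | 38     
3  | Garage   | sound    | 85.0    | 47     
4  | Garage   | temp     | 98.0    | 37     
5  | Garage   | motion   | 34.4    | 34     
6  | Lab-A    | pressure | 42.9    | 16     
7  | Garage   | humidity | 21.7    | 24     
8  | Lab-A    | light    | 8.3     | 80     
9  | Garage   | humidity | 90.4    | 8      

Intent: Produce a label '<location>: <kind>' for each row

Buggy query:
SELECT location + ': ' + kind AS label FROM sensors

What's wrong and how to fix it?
Bug: '+' is numeric addition; on text columns SQLite converts them to 0 instead of concatenating

Fix: Use the || operator for string concatenation

Corrected query:
SELECT location || ': ' || kind AS label FROM sensors

Result:
label           
----------------
Lab-A: co2      
Garage: temp    
Garage: sound   
Garage: temp    
Garage: motion  
Lab-A: pressure 
Garage: humidity
Lab-A: light    
Garage: humidity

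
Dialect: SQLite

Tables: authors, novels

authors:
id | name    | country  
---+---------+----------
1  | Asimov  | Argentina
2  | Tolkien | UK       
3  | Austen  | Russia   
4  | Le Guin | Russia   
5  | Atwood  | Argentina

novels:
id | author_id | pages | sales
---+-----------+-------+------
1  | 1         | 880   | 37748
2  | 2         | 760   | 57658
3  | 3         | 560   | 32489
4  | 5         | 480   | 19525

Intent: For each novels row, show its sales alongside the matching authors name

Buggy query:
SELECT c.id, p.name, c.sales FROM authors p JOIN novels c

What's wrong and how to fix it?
Bug: Missing join condition: each novels row is matched to all authors rows instead of just its own

Fix: Specify the join condition linking the foreign key to the parent id

Corrected query:
SELECT c.id, p.name, c.sales FROM authors p JOIN novels c ON c.author_id = p.id

Result:
id | name    | sales
---+---------+------
1  | Asimov  | 37748
2  | Tolkien | 57658
3  | Austen  | 32489
4  | Atwood  | 19525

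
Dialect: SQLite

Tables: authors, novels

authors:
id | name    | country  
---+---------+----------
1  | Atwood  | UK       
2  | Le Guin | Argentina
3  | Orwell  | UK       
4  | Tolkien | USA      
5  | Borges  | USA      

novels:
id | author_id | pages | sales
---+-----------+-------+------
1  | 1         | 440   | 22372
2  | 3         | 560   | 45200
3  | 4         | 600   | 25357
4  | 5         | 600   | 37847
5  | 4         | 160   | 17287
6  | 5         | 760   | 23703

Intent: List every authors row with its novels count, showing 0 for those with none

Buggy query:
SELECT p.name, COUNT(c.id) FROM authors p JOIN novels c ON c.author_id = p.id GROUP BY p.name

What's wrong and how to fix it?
Bug: An inner join excludes parents with zero children

Fix: Switch to LEFT JOIN to retain unmatched parent rows

Corrected query:
SELECT p.name, COUNT(c.id) FROM authors p LEFT JOIN novels c ON c.author_id = p.id GROUP BY p.name

Result:
name    | COUNT(c.id)
--------+------------
Atwood  | 1          
Borges  | 2          
Le Guin | 0          
Orwell  | 1          
Tolkien | 2          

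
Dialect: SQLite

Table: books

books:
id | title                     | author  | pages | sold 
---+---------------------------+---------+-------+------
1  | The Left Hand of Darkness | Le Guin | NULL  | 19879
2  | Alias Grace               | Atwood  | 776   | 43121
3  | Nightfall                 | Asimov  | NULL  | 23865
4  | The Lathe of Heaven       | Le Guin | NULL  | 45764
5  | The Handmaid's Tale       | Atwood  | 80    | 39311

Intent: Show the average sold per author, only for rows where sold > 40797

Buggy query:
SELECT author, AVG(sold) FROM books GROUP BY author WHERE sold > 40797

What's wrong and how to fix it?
Bug: Row-level WHERE must come before GROUP BY in the clause order

Fix: Place WHERE between FROM and GROUP BY

Corrected query:
SELECT author, AVG(sold) FROM books WHERE sold > 40797 GROUP BY author

Result:
author  | AVG(sold)
--------+----------
Atwood  | 43121    
Le Guin | 45764    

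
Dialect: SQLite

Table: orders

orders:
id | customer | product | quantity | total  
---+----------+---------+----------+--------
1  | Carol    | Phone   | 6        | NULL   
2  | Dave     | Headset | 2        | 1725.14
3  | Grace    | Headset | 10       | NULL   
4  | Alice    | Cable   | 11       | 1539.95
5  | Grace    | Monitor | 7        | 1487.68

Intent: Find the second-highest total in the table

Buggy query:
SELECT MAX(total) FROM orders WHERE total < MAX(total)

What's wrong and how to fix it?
Bug: The inner MAX is an aggregate inside WHERE, which is not allowed

Fix: Put the inner MAX in a scalar subquery

Corrected query:
SELECT MAX(total) FROM orders WHERE total < (SELECT MAX(total) FROM orders)

Result:
MAX(total)
----------
1539.95   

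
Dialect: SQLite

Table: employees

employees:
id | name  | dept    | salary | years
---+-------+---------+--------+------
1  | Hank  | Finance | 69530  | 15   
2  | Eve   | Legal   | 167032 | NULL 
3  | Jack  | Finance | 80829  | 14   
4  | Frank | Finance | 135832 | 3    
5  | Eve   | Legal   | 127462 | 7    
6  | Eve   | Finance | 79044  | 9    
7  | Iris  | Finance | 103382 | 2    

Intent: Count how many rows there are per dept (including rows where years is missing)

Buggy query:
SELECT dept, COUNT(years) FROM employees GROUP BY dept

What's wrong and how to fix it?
Bug: COUNT(column) counts non-NULL values only; rows with NULL years aren't counted

Fix: Use COUNT(*) to count all rows regardless of NULL

Corrected query:
SELECT dept, COUNT(*) FROM employees GROUP BY dept

Result:
dept    | COUNT(*)
--------+---------
Finance | 5       
Legal   | 2       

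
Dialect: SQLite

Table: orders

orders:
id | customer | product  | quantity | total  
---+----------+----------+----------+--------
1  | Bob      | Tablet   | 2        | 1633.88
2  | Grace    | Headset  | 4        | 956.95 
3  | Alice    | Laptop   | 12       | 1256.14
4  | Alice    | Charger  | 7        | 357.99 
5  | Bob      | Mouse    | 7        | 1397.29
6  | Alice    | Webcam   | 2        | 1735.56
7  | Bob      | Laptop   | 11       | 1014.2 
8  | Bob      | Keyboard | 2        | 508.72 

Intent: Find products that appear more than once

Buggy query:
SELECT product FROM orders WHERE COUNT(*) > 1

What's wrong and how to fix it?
Bug: WHERE can't reference COUNT(*); aggregates are computed after WHERE

Fix: GROUP BY product, then filter groups with HAVING COUNT(*) > 1

Corrected query:
SELECT product FROM orders GROUP BY product HAVING COUNT(*) > 1

Result:
product
-------
Laptop 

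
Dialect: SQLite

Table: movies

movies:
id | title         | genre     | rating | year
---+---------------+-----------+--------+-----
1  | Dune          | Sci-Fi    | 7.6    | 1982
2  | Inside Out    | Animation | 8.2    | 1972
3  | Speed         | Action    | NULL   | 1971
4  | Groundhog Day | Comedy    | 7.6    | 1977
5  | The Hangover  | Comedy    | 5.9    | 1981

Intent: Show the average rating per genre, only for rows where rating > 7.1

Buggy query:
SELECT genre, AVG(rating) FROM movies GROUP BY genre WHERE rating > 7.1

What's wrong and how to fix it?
Bug: WHERE cannot follow GROUP BY

Fix: Place WHERE between FROM and GROUP BY

Corrected query:
SELECT genre, AVG(rating) FROM movies WHERE rating > 7.1 GROUP BY genre

Result:
genre     | AVG(rating)
----------+------------
Animation | 8.2        
Comedy    | 7.6        
Sci-Fi    | 7.6        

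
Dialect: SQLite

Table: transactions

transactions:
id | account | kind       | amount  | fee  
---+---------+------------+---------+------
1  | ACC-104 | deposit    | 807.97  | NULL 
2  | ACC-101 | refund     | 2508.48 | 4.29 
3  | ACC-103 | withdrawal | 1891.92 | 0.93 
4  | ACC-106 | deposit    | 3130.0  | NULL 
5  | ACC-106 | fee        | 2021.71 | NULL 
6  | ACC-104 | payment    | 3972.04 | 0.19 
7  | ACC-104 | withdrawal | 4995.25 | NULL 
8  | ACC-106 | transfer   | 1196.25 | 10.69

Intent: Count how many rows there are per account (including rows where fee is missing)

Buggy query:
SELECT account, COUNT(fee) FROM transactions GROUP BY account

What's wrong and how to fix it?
Bug: COUNT(fee) skips NULLs, so groups with missing fee are undercounted

Fix: Use COUNT(*) to count all rows regardless of NULL

Corrected query:
SELECT account, COUNT(*) FROM transactions GROUP BY account

Result:
account | COUNT(*)
--------+---------
ACC-101 | 1       
ACC-103 | 1       
ACC-104 | 3       
ACC-106 | 3       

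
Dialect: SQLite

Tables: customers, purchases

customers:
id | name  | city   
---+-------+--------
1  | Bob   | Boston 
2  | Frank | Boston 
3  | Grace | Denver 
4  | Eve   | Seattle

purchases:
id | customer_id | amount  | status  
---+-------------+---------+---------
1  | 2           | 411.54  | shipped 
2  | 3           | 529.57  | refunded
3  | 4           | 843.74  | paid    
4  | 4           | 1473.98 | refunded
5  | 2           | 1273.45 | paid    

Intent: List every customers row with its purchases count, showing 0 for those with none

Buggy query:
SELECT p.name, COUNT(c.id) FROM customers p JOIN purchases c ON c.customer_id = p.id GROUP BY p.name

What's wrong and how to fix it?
Bug: An inner join excludes parents with zero children

Fix: Switch to LEFT JOIN to retain unmatched parent rows

Corrected query:
SELECT p.name, COUNT(c.id) FROM customers p LEFT JOIN purchases c ON c.customer_id = p.id GROUP BY p.name

Result:
name  | COUNT(c.id)
------+------------
Bob   | 0          
Eve   | 2          
Frank | 2          
Grace | 1          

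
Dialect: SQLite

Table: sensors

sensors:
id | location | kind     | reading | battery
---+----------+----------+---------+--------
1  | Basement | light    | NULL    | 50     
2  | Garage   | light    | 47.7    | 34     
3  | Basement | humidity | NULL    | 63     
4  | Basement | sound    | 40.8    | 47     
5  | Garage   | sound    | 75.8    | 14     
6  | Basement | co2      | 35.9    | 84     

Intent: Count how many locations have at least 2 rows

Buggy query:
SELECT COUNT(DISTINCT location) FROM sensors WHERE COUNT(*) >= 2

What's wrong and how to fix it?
Bug: WHERE filters individual rows, not groups, so a group-level COUNT is invalid there

Fix: Use a subquery that GROUPs and filters with HAVING, then count its rows

Corrected query:
SELECT COUNT(*) FROM (SELECT location FROM sensors GROUP BY location HAVING COUNT(*) >= 2)

Result:
COUNT(*)
--------
2       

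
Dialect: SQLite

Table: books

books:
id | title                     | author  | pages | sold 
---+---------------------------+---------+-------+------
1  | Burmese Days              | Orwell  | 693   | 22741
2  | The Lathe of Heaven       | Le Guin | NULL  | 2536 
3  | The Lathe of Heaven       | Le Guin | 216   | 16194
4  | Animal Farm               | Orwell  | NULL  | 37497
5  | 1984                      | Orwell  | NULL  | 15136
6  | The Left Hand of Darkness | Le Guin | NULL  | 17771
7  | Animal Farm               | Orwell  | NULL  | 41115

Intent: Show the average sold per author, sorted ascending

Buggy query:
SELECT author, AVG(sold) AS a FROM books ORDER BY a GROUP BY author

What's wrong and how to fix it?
Bug: GROUP BY must precede ORDER BY

Fix: Move ORDER BY to the end, after GROUP BY

Corrected query:
SELECT author, AVG(sold) AS a FROM books GROUP BY author ORDER BY a

Result:
author  | a       
--------+---------
Le Guin | 12167   
Orwell  | 29122.25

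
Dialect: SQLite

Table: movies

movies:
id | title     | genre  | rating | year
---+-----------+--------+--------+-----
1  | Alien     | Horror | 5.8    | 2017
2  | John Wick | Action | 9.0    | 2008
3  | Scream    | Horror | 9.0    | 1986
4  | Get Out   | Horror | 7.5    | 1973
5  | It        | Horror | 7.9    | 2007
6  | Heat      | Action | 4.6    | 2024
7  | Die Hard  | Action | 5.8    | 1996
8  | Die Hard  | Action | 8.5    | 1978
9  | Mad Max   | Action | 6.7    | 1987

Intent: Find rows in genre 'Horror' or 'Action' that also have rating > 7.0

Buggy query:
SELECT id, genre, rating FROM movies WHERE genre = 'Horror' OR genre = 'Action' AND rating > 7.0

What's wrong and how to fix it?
Bug: AND binds tighter than OR, so this parses as genre = 'Horror' OR (genre = 'Action' AND rating > 7.0)

Fix: Group the OR with parentheses (or use IN), then AND the threshold

Corrected query:
SELECT id, genre, rating FROM movies WHERE (genre = 'Horror' OR genre = 'Action') AND rating > 7.0

Result:
id | genre  | rating
---+--------+-------
2  | Action | 9     
3  | Horror | 9     
4  | Horror | 7.5   
5  | Horror | 7.9   
8  | Action | 8.5   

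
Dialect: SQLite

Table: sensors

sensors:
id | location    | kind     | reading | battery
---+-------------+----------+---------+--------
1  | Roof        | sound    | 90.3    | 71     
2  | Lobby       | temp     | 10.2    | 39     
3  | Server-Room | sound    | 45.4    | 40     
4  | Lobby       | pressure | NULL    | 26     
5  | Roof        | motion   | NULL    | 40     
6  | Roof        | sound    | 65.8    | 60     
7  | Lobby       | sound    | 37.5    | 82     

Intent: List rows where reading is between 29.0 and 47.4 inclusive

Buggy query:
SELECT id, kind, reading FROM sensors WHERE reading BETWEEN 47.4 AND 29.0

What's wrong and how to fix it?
Bug: The bounds are reversed; BETWEEN a AND b requires a <= b to match anything

Fix: Swap the bounds so the smaller value comes first

Corrected query:
SELECT id, kind, reading FROM sensors WHERE reading BETWEEN 29.0 AND 47.4

Result:
id | kind  | reading
---+-------+--------
3  | sound | 45.4   
7  | sound | 37.5   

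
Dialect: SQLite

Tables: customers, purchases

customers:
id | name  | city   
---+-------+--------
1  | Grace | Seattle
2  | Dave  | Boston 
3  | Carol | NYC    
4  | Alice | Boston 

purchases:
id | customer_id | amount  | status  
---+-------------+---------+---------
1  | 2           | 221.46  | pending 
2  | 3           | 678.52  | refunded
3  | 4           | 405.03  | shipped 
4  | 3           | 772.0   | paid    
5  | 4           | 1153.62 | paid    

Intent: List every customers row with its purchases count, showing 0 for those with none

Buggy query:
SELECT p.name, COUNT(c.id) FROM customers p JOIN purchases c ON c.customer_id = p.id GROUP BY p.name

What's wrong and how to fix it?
Bug: INNER JOIN drops customers rows that have no matching purchases rows

Fix: Use LEFT JOIN so parents without children still appear (COUNT(c.id) gives 0)

Corrected query:
SELECT p.name, COUNT(c.id) FROM customers p LEFT JOIN purchases c ON c.customer_id = p.id GROUP BY p.name

Result:
name  | COUNT(c.id)
------+------------
Alice | 2          
Carol | 2          
Dave  | 1          
Grace | 0          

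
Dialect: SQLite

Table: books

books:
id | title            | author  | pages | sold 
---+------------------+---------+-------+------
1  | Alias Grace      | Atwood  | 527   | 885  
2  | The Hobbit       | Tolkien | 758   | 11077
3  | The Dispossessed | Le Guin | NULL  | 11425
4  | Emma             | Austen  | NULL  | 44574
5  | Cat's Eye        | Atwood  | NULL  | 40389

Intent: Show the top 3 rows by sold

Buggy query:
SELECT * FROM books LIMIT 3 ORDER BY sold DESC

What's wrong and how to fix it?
Bug: ORDER BY cannot follow LIMIT; LIMIT is the final clause

Fix: Swap the clauses: ORDER BY first, then LIMIT

Corrected query:
SELECT * FROM books ORDER BY sold DESC LIMIT 3

Result:
id | title            | author  | pages | sold 
---+------------------+---------+-------+------
4  | Emma             | Austen  | NULL  | 44574
5  | Cat's Eye        | Atwood  | NULL  | 40389
3  | The Dispossessed | Le Guin | NULL  | 11425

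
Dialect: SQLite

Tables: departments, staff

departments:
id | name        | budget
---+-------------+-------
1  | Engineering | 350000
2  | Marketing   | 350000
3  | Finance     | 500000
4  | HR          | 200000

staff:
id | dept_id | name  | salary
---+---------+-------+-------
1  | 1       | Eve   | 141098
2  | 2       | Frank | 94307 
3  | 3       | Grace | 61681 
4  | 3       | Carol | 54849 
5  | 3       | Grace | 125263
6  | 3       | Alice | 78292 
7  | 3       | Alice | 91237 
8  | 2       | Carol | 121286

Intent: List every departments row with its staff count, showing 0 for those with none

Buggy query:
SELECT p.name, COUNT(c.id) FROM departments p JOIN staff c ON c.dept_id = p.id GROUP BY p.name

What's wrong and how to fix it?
Bug: INNER JOIN drops departments rows that have no matching staff rows

Fix: Use LEFT JOIN so parents without children still appear (COUNT(c.id) gives 0)

Corrected query:
SELECT p.name, COUNT(c.id) FROM departments p LEFT JOIN staff c ON c.dept_id = p.id GROUP BY p.name

Result:
name        | COUNT(c.id)
------------+------------
Engineering | 1          
Finance     | 5          
HR          | 0          
Marketing   | 2          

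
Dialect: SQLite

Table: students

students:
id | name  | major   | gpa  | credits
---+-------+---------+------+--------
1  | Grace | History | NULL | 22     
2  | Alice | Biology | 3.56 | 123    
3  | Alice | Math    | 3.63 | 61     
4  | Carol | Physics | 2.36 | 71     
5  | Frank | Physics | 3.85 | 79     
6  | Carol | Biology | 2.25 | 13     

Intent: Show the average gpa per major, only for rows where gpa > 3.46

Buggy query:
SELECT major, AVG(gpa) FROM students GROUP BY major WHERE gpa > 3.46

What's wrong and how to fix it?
Bug: Row-level WHERE must come before GROUP BY in the clause order

Fix: Place WHERE between FROM and GROUP BY

Corrected query:
SELECT major, AVG(gpa) FROM students WHERE gpa > 3.46 GROUP BY major

Result:
major   | AVG(gpa)
--------+---------
Biology | 3.56    
Math    | 3.63    
Physics | 3.85    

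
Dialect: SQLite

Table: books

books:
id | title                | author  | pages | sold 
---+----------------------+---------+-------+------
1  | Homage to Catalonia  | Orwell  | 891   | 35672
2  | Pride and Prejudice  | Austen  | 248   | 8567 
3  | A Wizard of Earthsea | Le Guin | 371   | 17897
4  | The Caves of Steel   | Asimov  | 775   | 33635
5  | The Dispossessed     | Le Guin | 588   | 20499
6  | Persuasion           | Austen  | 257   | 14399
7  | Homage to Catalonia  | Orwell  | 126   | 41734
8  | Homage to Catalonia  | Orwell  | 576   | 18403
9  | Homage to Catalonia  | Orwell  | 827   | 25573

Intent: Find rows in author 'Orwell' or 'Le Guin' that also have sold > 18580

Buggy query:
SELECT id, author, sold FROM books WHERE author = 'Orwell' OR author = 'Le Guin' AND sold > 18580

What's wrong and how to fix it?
Bug: Without parentheses, AND is evaluated before OR, so the sold filter only applies to the 'Le Guin' branch

Fix: Group the OR with parentheses (or use IN), then AND the threshold

Corrected query:
SELECT id, author, sold FROM books WHERE (author = 'Orwell' OR author = 'Le Guin') AND sold > 18580

Result:
id | author  | sold 
---+---------+------
1  | Orwell  | 35672
5  | Le Guin | 20499
7  | Orwell  | 41734
9  | Orwell  | 25573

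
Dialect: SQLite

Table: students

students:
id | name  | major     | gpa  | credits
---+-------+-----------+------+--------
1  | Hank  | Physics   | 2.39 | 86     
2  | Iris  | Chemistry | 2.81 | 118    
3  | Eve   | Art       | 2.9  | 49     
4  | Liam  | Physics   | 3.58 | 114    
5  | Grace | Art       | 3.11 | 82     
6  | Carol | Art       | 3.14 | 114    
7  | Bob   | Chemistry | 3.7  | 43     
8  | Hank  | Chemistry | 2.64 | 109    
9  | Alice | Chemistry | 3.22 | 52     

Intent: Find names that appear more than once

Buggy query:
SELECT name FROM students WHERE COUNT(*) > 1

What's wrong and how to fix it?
Bug: WHERE can't reference COUNT(*); aggregates are computed after WHERE

Fix: GROUP BY name, then filter groups with HAVING COUNT(*) > 1

Corrected query:
SELECT name FROM students GROUP BY name HAVING COUNT(*) > 1

Result:
name
----
Hank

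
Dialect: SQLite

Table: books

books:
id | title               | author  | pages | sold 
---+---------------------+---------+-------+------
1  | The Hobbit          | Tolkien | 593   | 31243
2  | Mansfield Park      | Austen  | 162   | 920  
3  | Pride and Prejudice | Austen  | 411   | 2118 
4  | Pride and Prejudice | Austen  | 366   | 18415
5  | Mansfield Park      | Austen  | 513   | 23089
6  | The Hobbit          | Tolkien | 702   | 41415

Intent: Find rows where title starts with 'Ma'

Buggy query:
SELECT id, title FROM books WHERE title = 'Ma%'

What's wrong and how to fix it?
Bug: Wildcards only work with LIKE; '=' treats '%' as a literal character

Fix: Replace '=' with LIKE so 'Ma%' is treated as a pattern

Corrected query:
SELECT id, title FROM books WHERE title LIKE 'Ma%'

Result:
id | title         
---+---------------
2  | Mansfield Park
5  | Mansfield Park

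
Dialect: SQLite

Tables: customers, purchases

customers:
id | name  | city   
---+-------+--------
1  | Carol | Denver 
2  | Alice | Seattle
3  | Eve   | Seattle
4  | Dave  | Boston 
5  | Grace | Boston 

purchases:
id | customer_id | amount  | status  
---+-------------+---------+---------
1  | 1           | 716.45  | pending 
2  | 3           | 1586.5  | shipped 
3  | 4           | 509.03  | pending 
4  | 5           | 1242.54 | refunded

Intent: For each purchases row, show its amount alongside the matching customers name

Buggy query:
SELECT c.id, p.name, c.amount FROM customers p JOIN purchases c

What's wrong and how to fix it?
Bug: JOIN with no ON clause produces a cartesian product; every purchases row pairs with every customers row

Fix: Add ON c.customer_id = p.id to the JOIN

Corrected query:
SELECT c.id, p.name, c.amount FROM customers p JOIN purchases c ON c.customer_id = p.id

Result:
id | name  | amount 
---+-------+--------
1  | Carol | 716.45 
2  | Eve   | 1586.5 
3  | Dave  | 509.03 
4  | Grace | 1242.54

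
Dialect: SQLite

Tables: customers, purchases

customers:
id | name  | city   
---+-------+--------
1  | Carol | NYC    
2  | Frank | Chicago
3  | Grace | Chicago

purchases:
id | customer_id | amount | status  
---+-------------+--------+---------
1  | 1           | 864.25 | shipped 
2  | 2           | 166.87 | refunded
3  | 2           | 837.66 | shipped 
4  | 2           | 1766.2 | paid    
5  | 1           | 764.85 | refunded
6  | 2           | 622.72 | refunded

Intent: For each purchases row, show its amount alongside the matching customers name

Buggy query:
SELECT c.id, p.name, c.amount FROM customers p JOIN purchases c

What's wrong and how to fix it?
Bug: Missing join condition: each purchases row is matched to all customers rows instead of just its own

Fix: Specify the join condition linking the foreign key to the parent id

Corrected query:
SELECT c.id, p.name, c.amount FROM customers p JOIN purchases c ON c.customer_id = p.id

Result:
id | name  | amount
---+-------+-------
1  | Carol | 864.25
2  | Frank | 166.87
3  | Frank | 837.66
4  | Frank | 1766.2
5  | Carol | 764.85
6  | Frank | 622.72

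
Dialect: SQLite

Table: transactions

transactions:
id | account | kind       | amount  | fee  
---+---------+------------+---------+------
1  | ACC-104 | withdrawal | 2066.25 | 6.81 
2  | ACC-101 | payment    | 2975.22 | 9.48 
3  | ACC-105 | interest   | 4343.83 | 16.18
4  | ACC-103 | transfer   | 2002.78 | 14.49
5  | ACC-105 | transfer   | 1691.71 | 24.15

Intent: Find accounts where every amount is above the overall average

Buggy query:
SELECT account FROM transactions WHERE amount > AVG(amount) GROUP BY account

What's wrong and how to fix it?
Bug: WHERE evaluates per row before aggregation, so AVG() is unavailable

Fix: Compute the overall average in a scalar subquery and compare each group's MIN against it in HAVING

Corrected query:
SELECT account FROM transactions GROUP BY account HAVING MIN(amount) > (SELECT AVG(amount) FROM transactions)

Result:
account
-------
ACC-101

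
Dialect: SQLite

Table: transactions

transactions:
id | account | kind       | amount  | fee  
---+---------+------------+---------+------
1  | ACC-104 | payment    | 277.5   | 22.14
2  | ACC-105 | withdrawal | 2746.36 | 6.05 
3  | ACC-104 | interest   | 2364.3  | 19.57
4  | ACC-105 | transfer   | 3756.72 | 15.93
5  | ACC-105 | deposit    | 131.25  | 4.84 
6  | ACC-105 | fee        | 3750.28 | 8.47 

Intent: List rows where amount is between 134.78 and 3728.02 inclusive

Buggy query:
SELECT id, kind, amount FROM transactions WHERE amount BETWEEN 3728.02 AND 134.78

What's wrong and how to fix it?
Bug: BETWEEN expects the lower bound first; with 3728.02 AND 134.78 the range is empty

Fix: Write BETWEEN 134.78 AND 3728.02

Corrected query:
SELECT id, kind, amount FROM transactions WHERE amount BETWEEN 134.78 AND 3728.02

Result:
id | kind       | amount 
---+------------+--------
1  | payment    | 277.5  
2  | withdrawal | 2746.36
3  | interest   | 2364.3 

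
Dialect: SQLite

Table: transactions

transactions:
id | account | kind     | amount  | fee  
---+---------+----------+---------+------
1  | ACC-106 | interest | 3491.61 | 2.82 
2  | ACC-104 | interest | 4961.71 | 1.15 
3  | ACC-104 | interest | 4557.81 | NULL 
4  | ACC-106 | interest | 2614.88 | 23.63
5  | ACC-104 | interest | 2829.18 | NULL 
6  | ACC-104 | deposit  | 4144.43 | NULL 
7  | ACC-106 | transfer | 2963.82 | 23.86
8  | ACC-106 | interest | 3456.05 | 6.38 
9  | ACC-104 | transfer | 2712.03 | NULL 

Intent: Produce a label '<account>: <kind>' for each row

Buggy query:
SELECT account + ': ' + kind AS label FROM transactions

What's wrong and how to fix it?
Bug: SQLite uses || for string concatenation; + coerces text to numbers (yielding 0)

Fix: Use the || operator for string concatenation

Corrected query:
SELECT account || ': ' || kind AS label FROM transactions

Result:
label            
-----------------
ACC-106: interest
ACC-104: interest
ACC-104: interest
ACC-106: interest
ACC-104: interest
ACC-104: deposit 
ACC-106: transfer
ACC-106: interest
ACC-104: transfer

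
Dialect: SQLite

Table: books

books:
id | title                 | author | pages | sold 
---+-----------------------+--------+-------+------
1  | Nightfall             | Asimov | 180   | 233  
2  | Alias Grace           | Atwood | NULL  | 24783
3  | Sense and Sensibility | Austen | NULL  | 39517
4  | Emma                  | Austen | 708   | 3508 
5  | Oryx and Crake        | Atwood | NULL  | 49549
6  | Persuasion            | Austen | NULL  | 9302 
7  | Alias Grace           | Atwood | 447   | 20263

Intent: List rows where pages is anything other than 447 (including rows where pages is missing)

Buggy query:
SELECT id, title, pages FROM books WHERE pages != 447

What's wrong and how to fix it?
Bug: Inequality against NULL is unknown, not true; rows with NULL are dropped

Fix: Add an explicit OR pages IS NULL to include the missing-value rows

Corrected query:
SELECT id, title, pages FROM books WHERE pages != 447 OR pages IS NULL

Result:
id | title                 | pages
---+-----------------------+------
1  | Nightfall             | 180  
2  | Alias Grace           | NULL 
3  | Sense and Sensibility | NULL 
4  | Emma                  | 708  
5  | Oryx and Crake        | NULL 
6  | Persuasion            | NULL 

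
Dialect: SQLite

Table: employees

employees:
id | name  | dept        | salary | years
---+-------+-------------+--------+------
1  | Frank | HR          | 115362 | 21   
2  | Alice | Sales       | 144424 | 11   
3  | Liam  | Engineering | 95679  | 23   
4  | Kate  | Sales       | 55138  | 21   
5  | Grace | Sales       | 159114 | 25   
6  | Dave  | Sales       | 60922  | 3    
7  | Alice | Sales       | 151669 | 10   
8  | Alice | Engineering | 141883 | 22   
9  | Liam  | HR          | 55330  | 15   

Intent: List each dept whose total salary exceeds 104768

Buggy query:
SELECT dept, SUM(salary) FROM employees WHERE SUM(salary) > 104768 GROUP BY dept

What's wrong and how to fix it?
Bug: WHERE runs before GROUP BY, so aggregates aren't available there

Fix: Use HAVING (which filters groups after aggregation) instead of WHERE

Corrected query:
SELECT dept, SUM(salary) FROM employees GROUP BY dept HAVING SUM(salary) > 104768

Result:
dept        | SUM(salary)
------------+------------
Engineering | 237562     
HR          | 170692     
Sales       | 571267     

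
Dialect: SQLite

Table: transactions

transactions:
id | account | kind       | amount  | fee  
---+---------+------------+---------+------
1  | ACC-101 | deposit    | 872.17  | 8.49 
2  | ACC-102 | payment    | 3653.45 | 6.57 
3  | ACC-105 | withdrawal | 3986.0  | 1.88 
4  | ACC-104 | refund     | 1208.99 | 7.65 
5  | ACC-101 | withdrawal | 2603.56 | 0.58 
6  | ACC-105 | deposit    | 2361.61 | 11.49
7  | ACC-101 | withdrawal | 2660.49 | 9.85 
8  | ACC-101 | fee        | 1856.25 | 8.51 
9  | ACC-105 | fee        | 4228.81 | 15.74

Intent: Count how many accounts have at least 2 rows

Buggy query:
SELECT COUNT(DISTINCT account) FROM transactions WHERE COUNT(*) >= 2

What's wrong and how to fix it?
Bug: COUNT(*) cannot appear in WHERE; the per-group count doesn't exist yet

Fix: Group first with HAVING COUNT(*) >= 2, then COUNT the resulting groups

Corrected query:
SELECT COUNT(*) FROM (SELECT account FROM transactions GROUP BY account HAVING COUNT(*) >= 2)

Result:
COUNT(*)
--------
2       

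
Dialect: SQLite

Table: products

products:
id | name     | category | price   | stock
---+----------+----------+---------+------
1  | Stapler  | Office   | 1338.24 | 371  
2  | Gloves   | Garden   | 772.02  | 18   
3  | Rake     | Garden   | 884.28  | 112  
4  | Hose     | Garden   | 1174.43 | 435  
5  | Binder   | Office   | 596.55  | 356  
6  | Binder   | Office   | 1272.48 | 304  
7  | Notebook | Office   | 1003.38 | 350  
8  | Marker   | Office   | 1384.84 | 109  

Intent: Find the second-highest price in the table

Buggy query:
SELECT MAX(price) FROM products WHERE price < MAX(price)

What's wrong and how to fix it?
Bug: The inner MAX is an aggregate inside WHERE, which is not allowed

Fix: Compute the overall MAX in a subquery, then take MAX of rows below it

Corrected query:
SELECT MAX(price) FROM products WHERE price < (SELECT MAX(price) FROM products)

Result:
MAX(price)
----------
1338.24   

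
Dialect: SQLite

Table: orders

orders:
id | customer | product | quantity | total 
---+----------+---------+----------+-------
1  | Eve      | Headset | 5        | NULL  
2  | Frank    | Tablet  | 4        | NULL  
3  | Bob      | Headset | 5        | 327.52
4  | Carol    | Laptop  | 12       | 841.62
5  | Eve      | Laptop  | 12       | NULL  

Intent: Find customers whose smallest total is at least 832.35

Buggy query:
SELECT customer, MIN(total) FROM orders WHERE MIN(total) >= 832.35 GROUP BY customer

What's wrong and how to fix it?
Bug: MIN() in WHERE is a misuse of aggregate

Fix: Use HAVING for the per-group MIN condition

Corrected query:
SELECT customer, MIN(total) FROM orders GROUP BY customer HAVING MIN(total) >= 832.35

Result:
customer | MIN(total)
---------+-----------
Carol    | 841.62    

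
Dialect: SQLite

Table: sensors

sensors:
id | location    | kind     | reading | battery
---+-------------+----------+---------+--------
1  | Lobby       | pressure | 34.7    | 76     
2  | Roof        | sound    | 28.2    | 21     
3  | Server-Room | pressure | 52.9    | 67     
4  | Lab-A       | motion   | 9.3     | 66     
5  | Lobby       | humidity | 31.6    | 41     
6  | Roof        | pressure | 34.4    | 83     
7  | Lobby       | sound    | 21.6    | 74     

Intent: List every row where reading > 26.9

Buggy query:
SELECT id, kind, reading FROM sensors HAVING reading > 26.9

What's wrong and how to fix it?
Bug: This is a non-aggregate query (no GROUP BY, no aggregates), so in SQLite the HAVING clause is invalid here; a row-level condition belongs in WHERE

Fix: Use WHERE for row-level filtering

Corrected query:
SELECT id, kind, reading FROM sensors WHERE reading > 26.9

Result:
id | kind     | reading
---+----------+--------
1  | pressure | 34.7   
2  | sound    | 28.2   
3  | pressure | 52.9   
5  | humidity | 31.6   
6  | pressure | 34.4   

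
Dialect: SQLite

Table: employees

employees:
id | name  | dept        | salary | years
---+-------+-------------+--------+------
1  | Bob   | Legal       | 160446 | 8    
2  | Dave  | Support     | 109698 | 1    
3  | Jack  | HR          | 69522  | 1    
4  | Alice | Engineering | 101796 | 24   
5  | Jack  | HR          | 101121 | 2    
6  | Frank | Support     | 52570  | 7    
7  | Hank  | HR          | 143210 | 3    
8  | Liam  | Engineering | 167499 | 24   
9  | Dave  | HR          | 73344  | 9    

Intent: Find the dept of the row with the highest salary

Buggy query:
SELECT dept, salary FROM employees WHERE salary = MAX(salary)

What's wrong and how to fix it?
Bug: MAX(salary) is an aggregate and cannot be used directly in WHERE

Fix: Wrap MAX in a scalar subquery so WHERE compares against a single value

Corrected query:
SELECT dept, salary FROM employees WHERE salary = (SELECT MAX(salary) FROM employees)

Result:
dept        | salary
------------+-------
Engineering | 167499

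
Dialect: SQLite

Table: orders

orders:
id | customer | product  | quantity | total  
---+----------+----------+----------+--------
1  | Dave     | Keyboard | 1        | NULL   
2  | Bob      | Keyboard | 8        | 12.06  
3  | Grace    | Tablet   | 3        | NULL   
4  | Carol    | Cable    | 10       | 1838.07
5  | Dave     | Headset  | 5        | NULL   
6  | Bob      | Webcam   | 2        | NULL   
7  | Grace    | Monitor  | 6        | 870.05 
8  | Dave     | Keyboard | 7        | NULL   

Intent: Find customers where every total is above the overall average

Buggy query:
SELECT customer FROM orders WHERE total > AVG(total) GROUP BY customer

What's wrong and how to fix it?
Bug: WHERE evaluates per row before aggregation, so AVG() is unavailable

Fix: Compute the overall average in a scalar subquery and compare each group's MIN against it in HAVING

Corrected query:
SELECT customer FROM orders GROUP BY customer HAVING MIN(total) > (SELECT AVG(total) FROM orders)

Result:
customer
--------
Carol   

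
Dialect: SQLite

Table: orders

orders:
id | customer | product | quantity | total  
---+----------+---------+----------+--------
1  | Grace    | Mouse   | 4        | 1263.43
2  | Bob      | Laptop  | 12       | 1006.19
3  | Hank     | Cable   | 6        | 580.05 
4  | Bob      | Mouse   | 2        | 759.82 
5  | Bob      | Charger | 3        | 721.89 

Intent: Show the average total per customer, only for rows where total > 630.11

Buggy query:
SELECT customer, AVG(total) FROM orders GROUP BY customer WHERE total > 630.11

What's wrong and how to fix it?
Bug: WHERE cannot follow GROUP BY

Fix: Move the WHERE clause before GROUP BY

Corrected query:
SELECT customer, AVG(total) FROM orders WHERE total > 630.11 GROUP BY customer

Result:
customer | AVG(total)
---------+-----------
Bob      | 829.3     
Grace    | 1263.43   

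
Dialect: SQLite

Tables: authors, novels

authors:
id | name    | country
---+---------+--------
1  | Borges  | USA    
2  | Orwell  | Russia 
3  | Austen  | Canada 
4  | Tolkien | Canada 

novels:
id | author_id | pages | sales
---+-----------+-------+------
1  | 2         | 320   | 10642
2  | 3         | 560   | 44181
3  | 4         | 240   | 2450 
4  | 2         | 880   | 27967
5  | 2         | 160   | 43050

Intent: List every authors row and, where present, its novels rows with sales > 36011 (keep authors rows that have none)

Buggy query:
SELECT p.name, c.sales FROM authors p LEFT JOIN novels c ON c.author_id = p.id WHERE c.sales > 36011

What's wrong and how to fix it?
Bug: A WHERE condition on the right-hand table after LEFT JOIN drops unmatched parents

Fix: Put 'c.sales > 36011' in the JOIN's ON clause instead of WHERE

Corrected query:
SELECT p.name, c.sales FROM authors p LEFT JOIN novels c ON c.author_id = p.id AND c.sales > 36011

Result:
name    | sales
--------+------
Borges  | NULL 
Orwell  | 43050
Austen  | 44181
Tolkien | NULL 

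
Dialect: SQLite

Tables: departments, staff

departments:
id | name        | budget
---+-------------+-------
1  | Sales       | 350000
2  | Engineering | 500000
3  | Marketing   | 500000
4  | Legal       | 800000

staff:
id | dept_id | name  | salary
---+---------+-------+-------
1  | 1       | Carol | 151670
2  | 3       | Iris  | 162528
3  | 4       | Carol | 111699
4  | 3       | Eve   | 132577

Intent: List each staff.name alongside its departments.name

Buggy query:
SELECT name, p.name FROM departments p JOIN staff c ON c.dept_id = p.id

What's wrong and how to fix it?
Bug: Both tables have a 'name' column; the unqualified reference is ambiguous

Fix: Prefix ambiguous columns with the table alias

Corrected query:
SELECT c.name, p.name FROM departments p JOIN staff c ON c.dept_id = p.id

Result:
name  | name     
------+----------
Carol | Sales    
Iris  | Marketing
Carol | Legal    
Eve   | Marketing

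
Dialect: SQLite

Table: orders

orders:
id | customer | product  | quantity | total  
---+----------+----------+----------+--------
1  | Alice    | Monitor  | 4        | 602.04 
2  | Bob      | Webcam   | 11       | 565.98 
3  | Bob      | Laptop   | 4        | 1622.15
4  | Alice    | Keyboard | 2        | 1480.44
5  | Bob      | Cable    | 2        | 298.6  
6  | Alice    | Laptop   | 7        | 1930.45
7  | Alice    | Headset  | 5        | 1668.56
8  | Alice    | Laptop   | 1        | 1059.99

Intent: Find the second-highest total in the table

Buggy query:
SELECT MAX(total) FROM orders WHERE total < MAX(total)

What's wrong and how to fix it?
Bug: MAX(total) on the right of the comparison is an aggregate-in-WHERE error

Fix: Compute the overall MAX in a subquery, then take MAX of rows below it

Corrected query:
SELECT MAX(total) FROM orders WHERE total < (SELECT MAX(total) FROM orders)

Result:
MAX(total)
----------
1668.56   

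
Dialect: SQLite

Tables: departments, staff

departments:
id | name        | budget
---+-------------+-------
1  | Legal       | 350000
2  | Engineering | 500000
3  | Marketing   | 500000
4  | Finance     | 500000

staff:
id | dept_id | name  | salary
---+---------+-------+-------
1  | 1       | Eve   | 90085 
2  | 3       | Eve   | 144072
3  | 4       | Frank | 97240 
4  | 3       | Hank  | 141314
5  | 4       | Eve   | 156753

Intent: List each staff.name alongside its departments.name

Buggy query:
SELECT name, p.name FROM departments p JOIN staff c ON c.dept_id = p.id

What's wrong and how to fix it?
Bug: 'name' exists in both joined tables, so the database can't tell which one is meant

Fix: Qualify the column with its table alias (c.name)

Corrected query:
SELECT c.name, p.name FROM departments p JOIN staff c ON c.dept_id = p.id

Result:
name  | name     
------+----------
Eve   | Legal    
Eve   | Marketing
Frank | Finance  
Hank  | Marketing
Eve   | Finance  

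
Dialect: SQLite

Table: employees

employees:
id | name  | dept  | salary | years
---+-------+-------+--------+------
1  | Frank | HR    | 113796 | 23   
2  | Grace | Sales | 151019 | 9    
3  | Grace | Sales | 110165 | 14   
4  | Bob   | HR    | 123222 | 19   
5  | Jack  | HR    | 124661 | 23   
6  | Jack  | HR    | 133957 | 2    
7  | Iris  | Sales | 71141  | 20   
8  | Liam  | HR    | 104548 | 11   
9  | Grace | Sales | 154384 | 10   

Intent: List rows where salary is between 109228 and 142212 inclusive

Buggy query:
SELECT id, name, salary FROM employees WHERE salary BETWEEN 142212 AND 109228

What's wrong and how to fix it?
Bug: BETWEEN expects the lower bound first; with 142212 AND 109228 the range is empty

Fix: Write BETWEEN 109228 AND 142212

Corrected query:
SELECT id, name, salary FROM employees WHERE salary BETWEEN 109228 AND 142212

Result:
id | name  | salary
---+-------+-------
1  | Frank | 113796
3  | Grace | 110165
4  | Bob   | 123222
5  | Jack  | 124661
6  | Jack  | 133957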